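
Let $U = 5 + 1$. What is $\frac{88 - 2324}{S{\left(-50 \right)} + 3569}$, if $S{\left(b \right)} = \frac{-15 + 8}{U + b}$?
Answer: $- \frac{98384}{157043} \approx -0.62648$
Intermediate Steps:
$U = 6$
$S{\left(b \right)} = - \frac{7}{6 + b}$ ($S{\left(b \right)} = \frac{-15 + 8}{6 + b} = - \frac{7}{6 + b}$)
$\frac{88 - 2324}{S{\left(-50 \right)} + 3569} = \frac{88 - 2324}{- \frac{7}{6 - 50} + 3569} = \frac{88 - 2324}{- \frac{7}{-44} + 3569} = \frac{88 - 2324}{\left(-7\right) \left(- \frac{1}{44}\right) + 3569} = - \frac{2236}{\frac{7}{44} + 3569} = - \frac{2236}{\frac{157043}{44}} = \left(-2236\right) \frac{44}{157043} = - \frac{98384}{157043}$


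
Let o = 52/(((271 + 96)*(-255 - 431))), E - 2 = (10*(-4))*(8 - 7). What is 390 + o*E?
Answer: 49094578/125881 ≈ 390.01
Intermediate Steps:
E = -38 (E = 2 + (10*(-4))*(8 - 7) = 2 - 40*1 = 2 - 40 = -38)
o = -26/125881 (o = 52/((367*(-686))) = 52/(-251762) = 52*(-1/251762) = -26/125881 ≈ -0.00020654)
390 + o*E = 390 - 26/125881*(-38) = 390 + 988/125881 = 49094578/125881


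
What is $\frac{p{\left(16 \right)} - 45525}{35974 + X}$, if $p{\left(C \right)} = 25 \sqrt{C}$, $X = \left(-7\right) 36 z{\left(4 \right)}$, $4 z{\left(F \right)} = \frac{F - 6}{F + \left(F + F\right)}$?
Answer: $- \frac{1150}{911} \approx -1.2623$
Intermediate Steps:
$z{\left(F \right)} = \frac{-6 + F}{12 F}$ ($z{\left(F \right)} = \frac{\left(F - 6\right) \frac{1}{F + \left(F + F\right)}}{4} = \frac{\left(-6 + F\right) \frac{1}{F + 2 F}}{4} = \frac{\left(-6 + F\right) \frac{1}{3 F}}{4} = \frac{\frac{1}{3} \frac{1}{F} \left(-6 + F\right)}{4} = \frac{-6 + F}{12 F}$)
$X = \frac{21}{2}$ ($X = \left(-7\right) 36 \frac{-6 + 4}{12 \cdot 4} = - 252 \cdot \frac{1}{12} \cdot \frac{1}{4} \left(-2\right) = \left(-252\right) \left(- \frac{1}{24}\right) = \frac{21}{2} \approx 10.5$)
$\frac{p{\left(16 \right)} - 45525}{35974 + X} = \frac{25 \sqrt{16} - 45525}{35974 + \frac{21}{2}} = \frac{25 \cdot 4 - 45525}{\frac{71969}{2}} = \left(100 - 45525\right) \frac{2}{71969} = \left(-45425\right) \frac{2}{71969} = - \frac{1150}{911}$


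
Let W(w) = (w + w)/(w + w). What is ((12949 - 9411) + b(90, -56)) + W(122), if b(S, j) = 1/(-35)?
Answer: 123864/35 ≈ 3539.0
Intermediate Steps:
W(w) = 1 (W(w) = (2*w)/((2*w)) = (2*w)*(1/(2*w)) = 1)
b(S, j) = -1/35
((12949 - 9411) + b(90, -56)) + W(122) = ((12949 - 9411) - 1/35) + 1 = (3538 - 1/35) + 1 = 123829/35 + 1 = 123864/35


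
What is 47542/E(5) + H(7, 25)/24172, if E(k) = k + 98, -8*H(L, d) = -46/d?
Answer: 114918524769/248971600 ≈ 461.57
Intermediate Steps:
H(L, d) = 23/(4*d) (H(L, d) = -(-23)/(4*d) = 23/(4*d))
E(k) = 98 + k
47542/E(5) + H(7, 25)/24172 = 47542/(98 + 5) + ((23/4)/25)/24172 = 47542/103 + ((23/4)*(1/25))*(1/24172) = 47542*(1/103) + (23/100)*(1/24172) = 47542/103 + 23/2417200 = 114918524769/248971600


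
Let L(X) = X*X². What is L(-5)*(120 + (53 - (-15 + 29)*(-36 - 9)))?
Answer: -100375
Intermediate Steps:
L(X) = X³
L(-5)*(120 + (53 - (-15 + 29)*(-36 - 9))) = (-5)³*(120 + (53 - (-15 + 29)*(-36 - 9))) = -125*(120 + (53 - 14*(-45))) = -125*(120 + (53 - 1*(-630))) = -125*(120 + (53 + 630)) = -125*(120 + 683) = -125*803 = -100375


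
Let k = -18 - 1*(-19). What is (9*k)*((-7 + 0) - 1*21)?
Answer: -252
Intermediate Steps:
k = 1 (k = -18 + 19 = 1)
(9*k)*((-7 + 0) - 1*21) = (9*1)*((-7 + 0) - 1*21) = 9*(-7 - 21) = 9*(-28) = -252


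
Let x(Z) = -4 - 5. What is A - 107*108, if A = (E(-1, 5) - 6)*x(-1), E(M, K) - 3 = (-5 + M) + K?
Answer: -11520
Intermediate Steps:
E(M, K) = -2 + K + M (E(M, K) = 3 + ((-5 + M) + K) = 3 + (-5 + K + M) = -2 + K + M)
x(Z) = -9
A = 36 (A = ((-2 + 5 - 1) - 6)*(-9) = (2 - 6)*(-9) = -4*(-9) = 36)
A - 107*108 = 36 - 107*108 = 36 - 11556 = -11520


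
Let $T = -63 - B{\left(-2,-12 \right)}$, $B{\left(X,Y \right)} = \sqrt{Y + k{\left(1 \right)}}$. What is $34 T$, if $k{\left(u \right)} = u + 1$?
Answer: $-2142 - 34 i \sqrt{10} \approx -2142.0 - 107.52 i$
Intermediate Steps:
$k{\left(u \right)} = 1 + u$
$B{\left(X,Y \right)} = \sqrt{2 + Y}$ ($B{\left(X,Y \right)} = \sqrt{Y + \left(1 + 1\right)} = \sqrt{Y + 2} = \sqrt{2 + Y}$)
$T = -63 - i \sqrt{10}$ ($T = -63 - \sqrt{2 - 12} = -63 - \sqrt{-10} = -63 - i \sqrt{10} \approx -63.0 - 3.1623 i$)
$34 T = 34 \left(-63 - i \sqrt{10}\right) = -2142 - 34 i \sqrt{10}$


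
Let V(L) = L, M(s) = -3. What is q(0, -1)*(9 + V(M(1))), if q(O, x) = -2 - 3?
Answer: -30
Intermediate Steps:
q(O, x) = -5
q(0, -1)*(9 + V(M(1))) = -5*(9 - 3) = -5*6 = -30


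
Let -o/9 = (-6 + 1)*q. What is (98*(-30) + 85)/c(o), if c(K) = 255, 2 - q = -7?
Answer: -571/51 ≈ -11.196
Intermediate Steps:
q = 9 (q = 2 - 1*(-7) = 2 + 7 = 9)
o = 405 (o = -9*(-6 + 1)*9 = -(-45)*9 = -9*(-45) = 405)
(98*(-30) + 85)/c(o) = (98*(-30) + 85)/255 = (-2940 + 85)*(1/255) = -2855*1/255 = -571/51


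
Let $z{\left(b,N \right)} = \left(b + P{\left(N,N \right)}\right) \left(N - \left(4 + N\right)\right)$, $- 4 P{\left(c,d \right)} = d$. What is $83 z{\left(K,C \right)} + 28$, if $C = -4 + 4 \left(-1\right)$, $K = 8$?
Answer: $-3292$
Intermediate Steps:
$P{\left(c,d \right)} = - \frac{d}{4}$
$C = -8$ ($C = -4 - 4 = -8$)
$z{\left(b,N \right)} = N - 4 b$ ($z{\left(b,N \right)} = \left(b - \frac{N}{4}\right) \left(N - \left(4 + N\right)\right) = \left(b - \frac{N}{4}\right) \left(-4\right) = N - 4 b$)
$83 z{\left(K,C \right)} + 28 = 83 \left(-8 - 32\right) + 28 = 83 \left(-40\right) + 28 = -3320 + 28 = -3292$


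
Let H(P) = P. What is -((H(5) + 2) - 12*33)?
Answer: 389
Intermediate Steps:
-((H(5) + 2) - 12*33) = -((5 + 2) - 12*33) = -(7 - 396) = -1*(-389) = 389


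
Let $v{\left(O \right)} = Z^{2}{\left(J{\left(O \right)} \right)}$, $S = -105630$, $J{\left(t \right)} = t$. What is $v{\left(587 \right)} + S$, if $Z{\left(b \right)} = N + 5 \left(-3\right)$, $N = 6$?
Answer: $-105549$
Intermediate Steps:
$Z{\left(b \right)} = -9$ ($Z{\left(b \right)} = 6 + 5 \left(-3\right) = 6 - 15 = -9$)
$v{\left(O \right)} = 81$ ($v{\left(O \right)} = \left(-9\right)^{2} = 81$)
$v{\left(587 \right)} + S = 81 - 105630 = -105549$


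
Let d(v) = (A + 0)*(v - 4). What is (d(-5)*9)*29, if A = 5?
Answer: -11745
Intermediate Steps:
d(v) = -20 + 5*v (d(v) = (5 + 0)*(v - 4) = 5*(-4 + v) = -20 + 5*v)
(d(-5)*9)*29 = ((-20 + 5*(-5))*9)*29 = ((-20 - 25)*9)*29 = -45*9*29 = -405*29 = -11745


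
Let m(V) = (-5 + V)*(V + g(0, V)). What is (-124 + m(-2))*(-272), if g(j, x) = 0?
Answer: 29920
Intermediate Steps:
m(V) = V*(-5 + V) (m(V) = (-5 + V)*(V + 0) = (-5 + V)*V = V*(-5 + V))
(-124 + m(-2))*(-272) = (-124 - 2*(-5 - 2))*(-272) = (-124 - 2*(-7))*(-272) = (-124 + 14)*(-272) = -110*(-272) = 29920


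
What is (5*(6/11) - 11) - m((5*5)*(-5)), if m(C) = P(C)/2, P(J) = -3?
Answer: -149/22 ≈ -6.7727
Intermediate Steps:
m(C) = -3/2
(5*(6/11) - 11) - m((5*5)*(-5)) = (5*(6/11) - 11) - 1*(-3/2) = (5*(6*(1/11)) - 11) + 3/2 = (5*(6/11) - 11) + 3/2 = (30/11 - 11) + 3/2 = -91/11 + 3/2 = -149/22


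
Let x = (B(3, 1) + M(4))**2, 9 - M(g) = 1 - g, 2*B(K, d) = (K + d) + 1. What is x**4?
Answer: 500246412961/256 ≈ 1.9541e+9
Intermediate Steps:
B(K, d) = 1/2 + K/2 + d/2 (B(K, d) = ((K + d) + 1)/2 = (1 + K + d)/2 = 1/2 + K/2 + d/2)
M(g) = 8 + g (M(g) = 9 - (1 - g) = 9 + (-1 + g) = 8 + g)
x = 841/4 (x = ((1/2 + (1/2)*3 + (1/2)*1) + (8 + 4))**2 = ((1/2 + 3/2 + 1/2) + 12)**2 = (5/2 + 12)**2 = (29/2)**2 = 841/4 ≈ 210.25)
x**4 = (841/4)**4 = 500246412961/256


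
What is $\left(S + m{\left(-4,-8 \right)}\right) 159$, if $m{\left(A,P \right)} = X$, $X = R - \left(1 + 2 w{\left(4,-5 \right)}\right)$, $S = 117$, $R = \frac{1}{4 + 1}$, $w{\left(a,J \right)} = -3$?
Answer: $\frac{97149}{5} \approx 19430.0$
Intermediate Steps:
$R = \frac{1}{5} \approx 0.2$
$X = \frac{26}{5}$ ($X = \frac{1}{5} - -5 = \frac{1}{5} + \left(6 - 1\right) = \frac{1}{5} + 5 = \frac{26}{5} \approx 5.2$)
$m{\left(A,P \right)} = \frac{26}{5}$
$\left(S + m{\left(-4,-8 \right)}\right) 159 = \left(117 + \frac{26}{5}\right) 159 = \frac{611}{5} \cdot 159 = \frac{97149}{5}$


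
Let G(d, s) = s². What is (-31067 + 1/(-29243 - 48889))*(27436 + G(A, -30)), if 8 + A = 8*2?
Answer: -17195183369980/19533 ≈ -8.8031e+8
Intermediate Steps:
A = 8 (A = -8 + 8*2 = -8 + 16 = 8)
(-31067 + 1/(-29243 - 48889))*(27436 + G(A, -30)) = (-31067 + 1/(-29243 - 48889))*(27436 + (-30)²) = (-31067 + 1/(-78132))*(27436 + 900) = (-31067 - 1/78132)*28336 = -2427326845/78132*28336 = -17195183369980/19533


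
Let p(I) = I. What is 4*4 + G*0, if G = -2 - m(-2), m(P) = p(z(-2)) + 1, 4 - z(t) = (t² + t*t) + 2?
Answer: 16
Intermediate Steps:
z(t) = 2 - 2*t² (z(t) = 4 - ((t² + t*t) + 2) = 4 - ((t² + t²) + 2) = 4 - (2*t² + 2) = 4 - (2 + 2*t²) = 4 + (-2 - 2*t²) = 2 - 2*t²)
m(P) = -5 (m(P) = (2 - 2*(-2)²) + 1 = (2 - 2*4) + 1 = (2 - 8) + 1 = -6 + 1 = -5)
G = 3 (G = -2 - 1*(-5) = -2 + 5 = 3)
4*4 + G*0 = 4*4 + 3*0 = 16 + 0 = 16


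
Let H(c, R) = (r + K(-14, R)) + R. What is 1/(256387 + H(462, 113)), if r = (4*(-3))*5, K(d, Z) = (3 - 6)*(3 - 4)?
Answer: 1/256443 ≈ 3.8995e-6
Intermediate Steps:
K(d, Z) = 3 (K(d, Z) = -3*(-1) = 3)
r = -60 (r = -12*5 = -60)
H(c, R) = -57 + R (H(c, R) = (-60 + 3) + R = -57 + R)
1/(256387 + H(462, 113)) = 1/(256387 + (-57 + 113)) = 1/(256387 + 56) = 1/256443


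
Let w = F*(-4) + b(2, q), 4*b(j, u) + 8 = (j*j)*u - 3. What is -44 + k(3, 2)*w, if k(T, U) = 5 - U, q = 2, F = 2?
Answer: -281/4 ≈ -70.250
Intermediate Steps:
b(j, u) = -11/4 + u*j**2/4 (b(j, u) = -2 + ((j*j)*u - 3)/4 = -2 + (j**2*u - 3)/4 = -2 + (u*j**2 - 3)/4 = -2 + (-3 + u*j**2)/4 = -2 + (-3/4 + u*j**2/4) = -11/4 + u*j**2/4)
w = -35/4 (w = 2*(-4) + (-11/4 + (1/4)*2*2**2) = -8 + (-11/4 + (1/4)*2*4) = -8 + (-11/4 + 2) = -8 - 3/4 = -35/4 ≈ -8.7500)
-44 + k(3, 2)*w = -44 + (5 - 1*2)*(-35/4) = -44 + (5 - 2)*(-35/4) = -44 + 3*(-35/4) = -44 - 105/4 = -281/4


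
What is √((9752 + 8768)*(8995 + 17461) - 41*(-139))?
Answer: √489970819 ≈ 22135.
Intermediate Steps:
√((9752 + 8768)*(8995 + 17461) - 41*(-139)) = √(18520*26456 + 5699) = √(489965120 + 5699) = √489970819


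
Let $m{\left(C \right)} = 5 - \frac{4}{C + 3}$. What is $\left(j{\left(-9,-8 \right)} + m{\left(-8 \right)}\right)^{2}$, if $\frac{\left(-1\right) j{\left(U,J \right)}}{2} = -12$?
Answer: $\frac{22201}{25} \approx 888.04$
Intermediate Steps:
$j{\left(U,J \right)} = 24$ ($j{\left(U,J \right)} = \left(-2\right) \left(-12\right) = 24$)
$m{\left(C \right)} = 5 - \frac{4}{3 + C}$
$\left(j{\left(-9,-8 \right)} + m{\left(-8 \right)}\right)^{2} = \left(24 + \frac{11 + 5 \left(-8\right)}{3 - 8}\right)^{2} = \left(24 + \frac{11 - 40}{-5}\right)^{2} = \left(24 - - \frac{29}{5}\right)^{2} = \left(24 + \frac{29}{5}\right)^{2} = \left(\frac{149}{5}\right)^{2} = \frac{22201}{25}$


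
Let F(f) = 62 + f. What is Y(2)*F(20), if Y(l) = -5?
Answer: -410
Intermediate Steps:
Y(2)*F(20) = -5*(62 + 20) = -5*82 = -410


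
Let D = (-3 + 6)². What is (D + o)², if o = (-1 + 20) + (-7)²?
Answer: 5929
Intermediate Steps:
D = 9 (D = 3² = 9)
o = 68 (o = 19 + 49 = 68)
(D + o)² = (9 + 68)² = 77² = 5929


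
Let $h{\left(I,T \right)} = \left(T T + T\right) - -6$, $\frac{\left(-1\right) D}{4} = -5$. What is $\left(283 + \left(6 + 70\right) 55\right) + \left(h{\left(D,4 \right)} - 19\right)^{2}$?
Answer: $4512$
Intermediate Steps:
$D = 20$ ($D = \left(-4\right) \left(-5\right) = 20$)
$h{\left(I,T \right)} = 6 + T + T^{2}$ ($h{\left(I,T \right)} = \left(T^{2} + T\right) + 6 = \left(T + T^{2}\right) + 6 = 6 + T + T^{2}$)
$\left(283 + \left(6 + 70\right) 55\right) + \left(h{\left(D,4 \right)} - 19\right)^{2} = \left(283 + \left(6 + 70\right) 55\right) + \left(\left(6 + 4 + 4^{2}\right) - 19\right)^{2} = \left(283 + 76 \cdot 55\right) + \left(\left(6 + 4 + 16\right) - 19\right)^{2} = \left(283 + 4180\right) + \left(26 - 19\right)^{2} = 4463 + 7^{2} = 4463 + 49 = 4512$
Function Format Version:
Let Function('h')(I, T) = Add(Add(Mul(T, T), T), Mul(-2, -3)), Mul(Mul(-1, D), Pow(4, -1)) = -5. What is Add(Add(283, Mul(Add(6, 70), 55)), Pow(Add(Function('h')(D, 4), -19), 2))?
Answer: 4512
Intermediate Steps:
D = 20 (D = Mul(-4, -5) = 20)
Function('h')(I, T) = Add(6, T, Pow(T, 2)) (Function('h')(I, T) = Add(Add(Pow(T, 2), T), 6) = Add(Add(T, Pow(T, 2)), 6) = Add(6, T, Pow(T, 2)))
Add(Add(283, Mul(Add(6, 70), 55)), Pow(Add(Function('h')(D, 4), -19), 2)) = Add(Add(283, Mul(Add(6, 70), 55)), Pow(Add(Add(6, 4, Pow(4, 2)), -19), 2)) = Add(Add(283, Mul(76, 55)), Pow(Add(Add(6, 4, 16), -19), 2)) = Add(Add(283, 4180), Pow(Add(26, -19), 2)) = Add(4463, Pow(7, 2)) = Add(4463, 49) = 4512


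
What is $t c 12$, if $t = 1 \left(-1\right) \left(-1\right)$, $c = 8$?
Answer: $96$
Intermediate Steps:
$t = 1$ ($t = \left(-1\right) \left(-1\right) = 1$)
$t c 12 = 1 \cdot 8 \cdot 12 = 8 \cdot 12 = 96$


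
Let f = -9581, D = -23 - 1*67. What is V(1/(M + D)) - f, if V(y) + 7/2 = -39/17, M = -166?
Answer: 325557/34 ≈ 9575.2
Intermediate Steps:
D = -90 (D = -23 - 67 = -90)
V(y) = -197/34 (V(y) = -7/2 - 39/17 = -197/34)
V(1/(M + D)) - f = -197/34 - 1*(-9581) = -197/34 + 9581 = 325557/34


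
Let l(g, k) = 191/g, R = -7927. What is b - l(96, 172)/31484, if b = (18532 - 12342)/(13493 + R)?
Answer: 9353994527/8411517312 ≈ 1.1120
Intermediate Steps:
b = 3095/2783 (b = (18532 - 12342)/(13493 - 7927) = 6190/5566 = 6190*(1/5566) = 3095/2783 ≈ 1.1121)
b - l(96, 172)/31484 = 3095/2783 - 191/96/31484 = 3095/2783 - 191*(1/96)/31484 = 3095/2783 - 191/(96*31484) = 3095/2783 - 1*191/3022464 = 3095/2783 - 191/3022464 = 9353994527/8411517312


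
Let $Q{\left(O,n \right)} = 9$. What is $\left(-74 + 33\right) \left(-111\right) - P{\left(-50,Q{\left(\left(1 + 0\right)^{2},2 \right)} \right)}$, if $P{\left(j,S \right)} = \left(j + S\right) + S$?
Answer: $4583$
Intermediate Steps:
$P{\left(j,S \right)} = j + 2 S$ ($P{\left(j,S \right)} = \left(S + j\right) + S = j + 2 S$)
$\left(-74 + 33\right) \left(-111\right) - P{\left(-50,Q{\left(\left(1 + 0\right)^{2},2 \right)} \right)} = \left(-74 + 33\right) \left(-111\right) - \left(-50 + 2 \cdot 9\right) = \left(-41\right) \left(-111\right) - \left(-50 + 18\right) = 4551 - -32 = 4551 + 32 = 4583$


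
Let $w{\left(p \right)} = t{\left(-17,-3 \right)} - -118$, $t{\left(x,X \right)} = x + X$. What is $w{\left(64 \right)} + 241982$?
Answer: $242080$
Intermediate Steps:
$t{\left(x,X \right)} = X + x$
$w{\left(p \right)} = 98$ ($w{\left(p \right)} = \left(-3 - 17\right) - -118 = -20 + 118 = 98$)
$w{\left(64 \right)} + 241982 = 98 + 241982 = 242080$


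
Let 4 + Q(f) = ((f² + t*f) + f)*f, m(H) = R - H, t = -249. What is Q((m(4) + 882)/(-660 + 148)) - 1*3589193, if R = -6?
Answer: -941076328629/262144 ≈ -3.5899e+6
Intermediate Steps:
m(H) = -6 - H
Q(f) = -4 + f*(f² - 248*f) (Q(f) = -4 + ((f² - 249*f) + f)*f = -4 + (f² - 248*f)*f = -4 + f*(f² - 248*f))
Q((m(4) + 882)/(-660 + 148)) - 1*3589193 = (-4 + (((-6 - 1*4) + 882)/(-660 + 148))³ - 248*((-6 - 1*4) + 882)²/(-660 + 148)²) - 1*3589193 = (-4 + (((-6 - 4) + 882)/(-512))³ - 248*((-6 - 4) + 882)²/262144) - 3589193 = (-4 + ((-10 + 882)*(-1/512))³ - 248*(-10 + 882)²/262144) - 3589193 = (-4 + (872*(-1/512))³ - 248*(872*(-1/512))²) - 3589193 = (-4 + (-109/64)³ - 248*(-109/64)²) - 3589193 = (-4 - 1295029/262144 - 248*11881/4096) - 3589193 = (-4 - 1295029/262144 - 368311/512) - 3589193 = -190918837/262144 - 3589193 = -941076328629/262144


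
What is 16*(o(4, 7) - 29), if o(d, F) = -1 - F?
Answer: -592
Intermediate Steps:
16*(o(4, 7) - 29) = 16*((-1 - 1*7) - 29) = 16*((-1 - 7) - 29) = 16*(-8 - 29) = 16*(-37) = -592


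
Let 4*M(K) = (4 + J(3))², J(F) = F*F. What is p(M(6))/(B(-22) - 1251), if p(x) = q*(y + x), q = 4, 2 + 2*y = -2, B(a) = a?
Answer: -161/1273 ≈ -0.12647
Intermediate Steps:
y = -2 (y = -1 + (½)*(-2) = -1 - 1 = -2)
J(F) = F²
M(K) = 169/4 (M(K) = (4 + 3²)²/4 = (4 + 9)²/4 = (¼)*13² = (¼)*169 = 169/4)
p(x) = -8 + 4*x (p(x) = 4*(-2 + x) = -8 + 4*x)
p(M(6))/(B(-22) - 1251) = (-8 + 4*(169/4))/(-22 - 1251) = (-8 + 169)/(-1273) = -1/1273*161 = -161/1273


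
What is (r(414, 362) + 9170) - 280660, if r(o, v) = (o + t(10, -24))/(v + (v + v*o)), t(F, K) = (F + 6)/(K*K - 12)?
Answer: -2882337627451/10616736 ≈ -2.7149e+5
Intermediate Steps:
t(F, K) = (6 + F)/(-12 + K²) (t(F, K) = (6 + F)/(K² - 12) = (6 + F)/(-12 + K²))
r(o, v) = (4/141 + o)/(2*v + o*v) (r(o, v) = (o + (6 + 10)/(-12 + (-24)²))/(v + (v + v*o)) = (o + 16/(-12 + 576))/(v + (v + o*v)) = (o + 16/564)/(2*v + o*v) = (o + (1/564)*16)/(2*v + o*v) = (o + 4/141)/(2*v + o*v) = (4/141 + o)/(2*v + o*v))
(r(414, 362) + 9170) - 280660 = ((4/141 + 414)/(362*(2 + 414)) + 9170) - 280660 = ((1/362)*(58378/141)/416 + 9170) - 280660 = ((1/362)*(1/416)*(58378/141) + 9170) - 280660 = (29189/10616736 + 9170) - 280660 = 97355498309/10616736 - 280660 = -2882337627451/10616736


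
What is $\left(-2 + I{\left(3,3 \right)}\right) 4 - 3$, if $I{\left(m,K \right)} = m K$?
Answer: $25$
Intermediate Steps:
$I{\left(m,K \right)} = K m$
$\left(-2 + I{\left(3,3 \right)}\right) 4 - 3 = \left(-2 + 3 \cdot 3\right) 4 - 3 = \left(-2 + 9\right) 4 - 3 = 7 \cdot 4 - 3 = 28 - 3 = 25$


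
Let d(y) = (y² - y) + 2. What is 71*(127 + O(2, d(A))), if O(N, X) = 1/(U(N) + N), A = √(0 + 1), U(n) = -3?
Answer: 8946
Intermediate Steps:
A = 1 (A = √1 = 1)
d(y) = 2 + y² - y
O(N, X) = 1/(-3 + N)
71*(127 + O(2, d(A))) = 71*(127 + 1/(-3 + 2)) = 71*(127 + 1/(-1)) = 71*(127 - 1) = 71*126 = 8946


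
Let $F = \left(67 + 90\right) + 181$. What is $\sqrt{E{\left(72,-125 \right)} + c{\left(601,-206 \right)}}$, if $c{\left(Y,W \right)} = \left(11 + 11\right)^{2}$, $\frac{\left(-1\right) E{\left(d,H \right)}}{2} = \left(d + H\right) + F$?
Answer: $i \sqrt{86} \approx 9.2736 i$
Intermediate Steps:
$F = 338$ ($F = 157 + 181 = 338$)
$E{\left(d,H \right)} = -676 - 2 H - 2 d$ ($E{\left(d,H \right)} = - 2 \left(\left(d + H\right) + 338\right) = - 2 \left(\left(H + d\right) + 338\right) = - 2 \left(338 + H + d\right) = -676 - 2 H - 2 d$)
$c{\left(Y,W \right)} = 484$ ($c{\left(Y,W \right)} = 22^{2} = 484$)
$\sqrt{E{\left(72,-125 \right)} + c{\left(601,-206 \right)}} = \sqrt{\left(-676 - -250 - 144\right) + 484} = \sqrt{\left(-676 + 250 - 144\right) + 484} = \sqrt{-570 + 484} = \sqrt{-86} = i \sqrt{86}$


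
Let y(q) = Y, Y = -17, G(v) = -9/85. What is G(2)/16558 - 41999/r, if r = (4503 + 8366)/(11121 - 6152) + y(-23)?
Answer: 8638847999291/2964047580 ≈ 2914.5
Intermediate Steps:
G(v) = -9/85 (G(v) = -9*1/85 = -9/85)
y(q) = -17
r = -71604/4969 (r = (4503 + 8366)/(11121 - 6152) - 17 = 12869/4969 - 17 = -71604/4969 ≈ -14.410)
G(2)/16558 - 41999/r = -9/85/16558 - 41999/(-71604/4969) = -9/85*1/16558 - 41999*(-4969/71604) = -9/1407430 + 208693031/71604 = 8638847999291/2964047580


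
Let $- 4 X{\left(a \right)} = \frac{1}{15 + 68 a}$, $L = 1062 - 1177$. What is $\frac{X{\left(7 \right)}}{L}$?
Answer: $\frac{1}{225860} \approx 4.4275 \cdot 10^{-6}$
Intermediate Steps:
$L = -115$ ($L = 1062 - 1177 = -115$)
$X{\left(a \right)} = - \frac{1}{4 \left(15 + 68 a\right)}$
$\frac{X{\left(7 \right)}}{L} = \frac{\left(-1\right) \frac{1}{60 + 272 \cdot 7}}{-115} = - \frac{1}{60 + 1904} \left(- \frac{1}{115}\right) = - \frac{1}{1964} \left(- \frac{1}{115}\right) = \left(-1\right) \frac{1}{1964} \left(- \frac{1}{115}\right) = \left(- \frac{1}{1964}\right) \left(- \frac{1}{115}\right) = \frac{1}{225860}$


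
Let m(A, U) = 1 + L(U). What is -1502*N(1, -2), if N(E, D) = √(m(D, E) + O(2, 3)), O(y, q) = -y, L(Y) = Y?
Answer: 0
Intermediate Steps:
m(A, U) = 1 + U
N(E, D) = √(-1 + E) (N(E, D) = √((1 + E) - 1*2) = √((1 + E) - 2) = √(-1 + E))
-1502*N(1, -2) = -1502*√(-1 + 1) = -1502*√0 = -1502*0 = 0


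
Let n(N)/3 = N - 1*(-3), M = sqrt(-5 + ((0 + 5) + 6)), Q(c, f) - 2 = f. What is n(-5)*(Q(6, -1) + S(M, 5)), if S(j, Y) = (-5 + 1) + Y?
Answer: -12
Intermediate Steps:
Q(c, f) = 2 + f
M = sqrt(6) (M = sqrt(-5 + (5 + 6)) = sqrt(-5 + 11) = sqrt(6) ≈ 2.4495)
n(N) = 9 + 3*N (n(N) = 3*(N - 1*(-3)) = 3*(N + 3) = 3*(3 + N) = 9 + 3*N)
S(j, Y) = -4 + Y
n(-5)*(Q(6, -1) + S(M, 5)) = (9 + 3*(-5))*((2 - 1) + (-4 + 5)) = (9 - 15)*(1 + 1) = -6*2 = -12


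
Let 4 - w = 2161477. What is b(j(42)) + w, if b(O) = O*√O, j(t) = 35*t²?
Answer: -2161473 + 2593080*√35 ≈ 1.3179e+7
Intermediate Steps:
w = -2161473 (w = 4 - 1*2161477 = 4 - 2161477 = -2161473)
b(O) = O^(3/2)
b(j(42)) + w = (35*42²)^(3/2) - 2161473 = (35*1764)^(3/2) - 2161473 = 61740^(3/2) - 2161473 = 2593080*√35 - 2161473 = -2161473 + 2593080*√35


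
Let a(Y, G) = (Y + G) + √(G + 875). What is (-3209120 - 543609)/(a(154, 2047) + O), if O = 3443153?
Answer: -6464739935533/5935232091197 + 3752729*√2922/11870464182394 ≈ -1.0892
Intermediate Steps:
a(Y, G) = G + Y + √(875 + G) (a(Y, G) = (G + Y) + √(875 + G) = G + Y + √(875 + G))
(-3209120 - 543609)/(a(154, 2047) + O) = (-3209120 - 543609)/((2047 + 154 + √(875 + 2047)) + 3443153) = -3752729/((2047 + 154 + √2922) + 3443153) = -3752729/((2201 + √2922) + 3443153) = -3752729/(3445354 + √2922)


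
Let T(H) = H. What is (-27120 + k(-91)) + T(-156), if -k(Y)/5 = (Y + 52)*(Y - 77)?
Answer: -60036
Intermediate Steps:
k(Y) = -5*(-77 + Y)*(52 + Y) (k(Y) = -5*(Y + 52)*(Y - 77) = -5*(52 + Y)*(-77 + Y) = -5*(-77 + Y)*(52 + Y))
(-27120 + k(-91)) + T(-156) = (-27120 + (20020 - 5*(-91)**2 + 125*(-91))) - 156 = (-27120 + (20020 - 5*8281 - 11375)) - 156 = (-27120 + (20020 - 41405 - 11375)) - 156 = (-27120 - 32760) - 156 = -59880 - 156 = -60036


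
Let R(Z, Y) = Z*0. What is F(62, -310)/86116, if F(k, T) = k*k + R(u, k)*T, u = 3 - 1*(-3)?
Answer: 961/21529 ≈ 0.044637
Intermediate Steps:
u = 6 (u = 3 + 3 = 6)
R(Z, Y) = 0
F(k, T) = k² (F(k, T) = k*k + 0*T = k² + 0 = k²)
F(62, -310)/86116 = 62²/86116 = 3844*(1/86116) = 961/21529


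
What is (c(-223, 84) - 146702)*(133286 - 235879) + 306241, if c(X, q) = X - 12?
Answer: 15075013882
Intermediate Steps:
c(X, q) = -12 + X
(c(-223, 84) - 146702)*(133286 - 235879) + 306241 = ((-12 - 223) - 146702)*(133286 - 235879) + 306241 = (-235 - 146702)*(-102593) + 306241 = -146937*(-102593) + 306241 = 15074707641 + 306241 = 15075013882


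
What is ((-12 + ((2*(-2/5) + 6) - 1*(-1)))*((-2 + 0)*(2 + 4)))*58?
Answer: 20184/5 ≈ 4036.8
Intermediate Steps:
((-12 + ((2*(-2/5) + 6) - 1*(-1)))*((-2 + 0)*(2 + 4)))*58 = ((-12 + ((2*(-2*1/5) + 6) + 1))*(-2*6))*58 = ((-12 + ((2*(-2/5) + 6) + 1))*(-12))*58 = ((-12 + ((-4/5 + 6) + 1))*(-12))*58 = ((-12 + (26/5 + 1))*(-12))*58 = ((-12 + 31/5)*(-12))*58 = -29/5*(-12)*58 = (348/5)*58 = 20184/5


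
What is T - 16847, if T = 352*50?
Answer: 753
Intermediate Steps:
T = 17600
T - 16847 = 17600 - 16847 = 753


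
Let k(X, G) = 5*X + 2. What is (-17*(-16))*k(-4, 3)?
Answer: -4896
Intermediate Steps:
k(X, G) = 2 + 5*X
(-17*(-16))*k(-4, 3) = (-17*(-16))*(2 + 5*(-4)) = 272*(2 - 20) = 272*(-18) = -4896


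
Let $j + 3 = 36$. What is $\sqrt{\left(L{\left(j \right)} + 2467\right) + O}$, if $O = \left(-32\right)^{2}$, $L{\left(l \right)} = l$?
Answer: $2 \sqrt{881} \approx 59.363$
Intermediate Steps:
$j = 33$ ($j = -3 + 36 = 33$)
$O = 1024$
$\sqrt{\left(L{\left(j \right)} + 2467\right) + O} = \sqrt{\left(33 + 2467\right) + 1024} = \sqrt{2500 + 1024} = \sqrt{3524} = 2 \sqrt{881}$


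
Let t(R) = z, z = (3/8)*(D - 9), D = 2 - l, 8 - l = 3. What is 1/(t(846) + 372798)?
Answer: 2/745587 ≈ 2.6824e-6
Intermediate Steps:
l = 5 (l = 8 - 1*3 = 8 - 3 = 5)
D = -3 (D = 2 - 1*5 = 2 - 5 = -3)
z = -9/2 (z = (3/8)*(-3 - 9) = (3*(⅛))*(-12) = (3/8)*(-12) = -9/2 ≈ -4.5000)
t(R) = -9/2
1/(t(846) + 372798) = 1/(-9/2 + 372798) = 1/(745587/2) = 2/745587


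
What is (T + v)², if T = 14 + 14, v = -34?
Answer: 36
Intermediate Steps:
T = 28
(T + v)² = (28 - 34)² = (-6)² = 36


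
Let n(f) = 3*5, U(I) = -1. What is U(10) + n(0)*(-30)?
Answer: -451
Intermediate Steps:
n(f) = 15
U(10) + n(0)*(-30) = -1 + 15*(-30) = -1 - 450 = -451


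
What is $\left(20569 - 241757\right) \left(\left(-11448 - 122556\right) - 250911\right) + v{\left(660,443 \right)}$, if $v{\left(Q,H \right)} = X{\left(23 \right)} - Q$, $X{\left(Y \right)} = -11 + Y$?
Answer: $85138578372$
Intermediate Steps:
$v{\left(Q,H \right)} = 12 - Q$ ($v{\left(Q,H \right)} = \left(-11 + 23\right) - Q = 12 - Q$)
$\left(20569 - 241757\right) \left(\left(-11448 - 122556\right) - 250911\right) + v{\left(660,443 \right)} = \left(20569 - 241757\right) \left(\left(-11448 - 122556\right) - 250911\right) + \left(12 - 660\right) = - 221188 \left(-134004 - 250911\right) + \left(12 - 660\right) = \left(-221188\right) \left(-384915\right) - 648 = 85138579020 - 648 = 85138578372$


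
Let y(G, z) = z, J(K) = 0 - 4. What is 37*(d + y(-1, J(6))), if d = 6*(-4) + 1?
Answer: -999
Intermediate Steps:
J(K) = -4
d = -23 (d = -24 + 1 = -23)
37*(d + y(-1, J(6))) = 37*(-23 - 4) = 37*(-27) = -999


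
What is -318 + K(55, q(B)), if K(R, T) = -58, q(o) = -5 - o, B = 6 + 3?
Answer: -376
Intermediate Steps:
B = 9
-318 + K(55, q(B)) = -318 - 58 = -376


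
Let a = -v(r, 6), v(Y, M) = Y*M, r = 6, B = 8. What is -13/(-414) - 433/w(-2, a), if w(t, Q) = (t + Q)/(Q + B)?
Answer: -2509421/7866 ≈ -319.02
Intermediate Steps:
v(Y, M) = M*Y
a = -36 (a = -6*6 = -1*36 = -36)
w(t, Q) = (Q + t)/(8 + Q) (w(t, Q) = (t + Q)/(Q + 8) = (Q + t)/(8 + Q))
-13/(-414) - 433/w(-2, a) = -13/(-414) - 433*(8 - 36)/(-36 - 2) = -13*(-1/414) - 433/(-38/(-28)) = 13/414 - 433/((-1/28*(-38))) = 13/414 - 433/19/14 = 13/414 - 433*14/19 = 13/414 - 6062/19 = -2509421/7866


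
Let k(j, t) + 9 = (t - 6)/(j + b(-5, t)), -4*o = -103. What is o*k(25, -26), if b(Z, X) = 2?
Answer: -28325/108 ≈ -262.27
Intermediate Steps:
o = 103/4 (o = -1/4*(-103) = 103/4 ≈ 25.750)
k(j, t) = -9 + (-6 + t)/(2 + j) (k(j, t) = -9 + (t - 6)/(j + 2) = -9 + (-6 + t)/(2 + j))
o*k(25, -26) = 103*((-24 - 26 - 9*25)/(2 + 25))/4 = 103*((-24 - 26 - 225)/27)/4 = 103*((1/27)*(-275))/4 = (103/4)*(-275/27) = -28325/108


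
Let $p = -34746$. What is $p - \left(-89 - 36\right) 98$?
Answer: $-22496$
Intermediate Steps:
$p - \left(-89 - 36\right) 98 = -34746 - \left(-89 - 36\right) 98 = -34746 - \left(-125\right) 98 = -34746 - -12250 = -34746 + 12250 = -22496$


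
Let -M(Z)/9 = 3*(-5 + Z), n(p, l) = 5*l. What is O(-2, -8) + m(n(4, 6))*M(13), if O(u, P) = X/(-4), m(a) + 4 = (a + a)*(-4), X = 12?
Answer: 52701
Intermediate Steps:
m(a) = -4 - 8*a (m(a) = -4 + (a + a)*(-4) = -4 + (2*a)*(-4) = -4 - 8*a)
O(u, P) = -3 (O(u, P) = 12/(-4) = 12*(-¼) = -3)
M(Z) = 135 - 27*Z (M(Z) = -27*(-5 + Z) = -9*(-15 + 3*Z) = 135 - 27*Z)
O(-2, -8) + m(n(4, 6))*M(13) = -3 + (-4 - 40*6)*(135 - 27*13) = -3 + (-4 - 8*30)*(135 - 351) = -3 + (-4 - 240)*(-216) = -3 - 244*(-216) = -3 + 52704 = 52701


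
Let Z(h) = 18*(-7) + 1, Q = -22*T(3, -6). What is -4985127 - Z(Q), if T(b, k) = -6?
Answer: -4985002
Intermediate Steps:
Q = 132 (Q = -22*(-6) = 132)
Z(h) = -125 (Z(h) = -126 + 1 = -125)
-4985127 - Z(Q) = -4985127 - 1*(-125) = -4985127 + 125 = -4985002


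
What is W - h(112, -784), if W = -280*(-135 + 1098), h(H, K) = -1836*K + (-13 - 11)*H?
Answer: -1706376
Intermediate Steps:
h(H, K) = -1836*K - 24*H
W = -269640 (W = -280*963 = -269640)
W - h(112, -784) = -269640 - (-1836*(-784) - 24*112) = -269640 - (1439424 - 2688) = -269640 - 1*1436736 = -269640 - 1436736 = -1706376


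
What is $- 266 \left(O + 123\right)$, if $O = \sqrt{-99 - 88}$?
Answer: $-32718 - 266 i \sqrt{187} \approx -32718.0 - 3637.5 i$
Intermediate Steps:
$O = i \sqrt{187}$ ($O = \sqrt{-187} = i \sqrt{187} \approx 13.675 i$)
$- 266 \left(O + 123\right) = - 266 \left(i \sqrt{187} + 123\right) = - 266 \left(123 + i \sqrt{187}\right) = -32718 - 266 i \sqrt{187}$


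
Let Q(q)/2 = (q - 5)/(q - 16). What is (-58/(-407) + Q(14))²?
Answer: 12996025/165649 ≈ 78.455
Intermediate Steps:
Q(q) = 2*(-5 + q)/(-16 + q) (Q(q) = 2*((q - 5)/(q - 16)) = 2*((-5 + q)/(-16 + q)) = 2*(-5 + q)/(-16 + q))
(-58/(-407) + Q(14))² = (-58/(-407) + 2*(-5 + 14)/(-16 + 14))² = (-58*(-1/407) + 2*9/(-2))² = (58/407 + 2*(-½)*9)² = (58/407 - 9)² = (-3605/407)² = 12996025/165649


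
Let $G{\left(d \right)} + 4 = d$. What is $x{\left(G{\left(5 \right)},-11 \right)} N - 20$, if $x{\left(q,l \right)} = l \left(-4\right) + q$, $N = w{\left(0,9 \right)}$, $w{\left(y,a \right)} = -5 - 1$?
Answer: $-290$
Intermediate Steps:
$G{\left(d \right)} = -4 + d$
$w{\left(y,a \right)} = -6$
$N = -6$
$x{\left(q,l \right)} = q - 4 l$ ($x{\left(q,l \right)} = - 4 l + q = q - 4 l$)
$x{\left(G{\left(5 \right)},-11 \right)} N - 20 = \left(\left(-4 + 5\right) - -44\right) \left(-6\right) - 20 = \left(1 + 44\right) \left(-6\right) - 20 = 45 \left(-6\right) - 20 = -270 - 20 = -290$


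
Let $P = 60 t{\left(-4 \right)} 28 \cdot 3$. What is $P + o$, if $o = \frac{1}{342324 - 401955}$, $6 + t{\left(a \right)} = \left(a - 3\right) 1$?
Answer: $- \frac{3907023121}{59631} \approx -65520.0$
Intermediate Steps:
$t{\left(a \right)} = -9 + a$ ($t{\left(a \right)} = -6 + \left(a - 3\right) 1 = -6 + \left(-3 + a\right) 1 = -6 + \left(-3 + a\right) = -9 + a$)
$P = -65520$ ($P = 60 \left(-9 - 4\right) 28 \cdot 3 = 60 \left(-13\right) 84 = \left(-780\right) 84 = -65520$)
$o = - \frac{1}{59631}$ ($o = \frac{1}{-59631} = - \frac{1}{59631} \approx -1.677 \cdot 10^{-5}$)
$P + o = -65520 - \frac{1}{59631} = - \frac{3907023121}{59631}$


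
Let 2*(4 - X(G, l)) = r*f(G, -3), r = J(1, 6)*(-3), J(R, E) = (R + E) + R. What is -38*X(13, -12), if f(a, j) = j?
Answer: 1216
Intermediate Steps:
J(R, E) = E + 2*R (J(R, E) = (E + R) + R = E + 2*R)
r = -24 (r = (6 + 2*1)*(-3) = (6 + 2)*(-3) = 8*(-3) = -24)
X(G, l) = -32 (X(G, l) = 4 - (-12)*(-3) = 4 - 1/2*72 = 4 - 36 = -32)
-38*X(13, -12) = -38*(-32) = 1216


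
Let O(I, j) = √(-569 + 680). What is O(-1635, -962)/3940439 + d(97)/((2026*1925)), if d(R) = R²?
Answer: 9409/3900050 + √111/3940439 ≈ 0.0024152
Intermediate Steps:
O(I, j) = √111
O(-1635, -962)/3940439 + d(97)/((2026*1925)) = √111/3940439 + 97²/((2026*1925)) = √111*(1/3940439) + 9409/3900050 = √111/3940439 + 9409*(1/3900050) = √111/3940439 + 9409/3900050 = 9409/3900050 + √111/3940439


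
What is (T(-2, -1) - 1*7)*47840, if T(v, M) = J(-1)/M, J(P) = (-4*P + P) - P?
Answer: -526240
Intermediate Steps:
J(P) = -4*P (J(P) = -3*P - P = -4*P)
T(v, M) = 4/M (T(v, M) = (-4*(-1))/M = 4/M)
(T(-2, -1) - 1*7)*47840 = (4/(-1) - 1*7)*47840 = (4*(-1) - 7)*47840 = (-4 - 7)*47840 = -11*47840 = -526240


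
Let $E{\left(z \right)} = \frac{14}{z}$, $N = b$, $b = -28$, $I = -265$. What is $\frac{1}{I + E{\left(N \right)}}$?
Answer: $- \frac{2}{531} \approx -0.0037665$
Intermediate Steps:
$N = -28$
$\frac{1}{I + E{\left(N \right)}} = \frac{1}{-265 + \frac{14}{-28}} = \frac{1}{-265 + 14 \left(- \frac{1}{28}\right)} = \frac{1}{-265 - \frac{1}{2}} = \frac{1}{- \frac{531}{2}} = - \frac{2}{531}$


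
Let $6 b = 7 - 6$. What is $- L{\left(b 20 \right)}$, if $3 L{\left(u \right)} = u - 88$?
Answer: $\frac{254}{9} \approx 28.222$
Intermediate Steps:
$b = \frac{1}{6}$ ($b = \frac{7 - 6}{6} = \frac{1}{6} \cdot 1 = \frac{1}{6} \approx 0.16667$)
$L{\left(u \right)} = - \frac{88}{3} + \frac{u}{3}$ ($L{\left(u \right)} = \frac{u - 88}{3} = \frac{-88 + u}{3} = - \frac{88}{3} + \frac{u}{3}$)
$- L{\left(b 20 \right)} = - (- \frac{88}{3} + \frac{\frac{1}{6} \cdot 20}{3}) = - (- \frac{88}{3} + \frac{1}{3} \cdot \frac{10}{3}) = - (- \frac{88}{3} + \frac{10}{9}) = \left(-1\right) \left(- \frac{254}{9}\right) = \frac{254}{9}$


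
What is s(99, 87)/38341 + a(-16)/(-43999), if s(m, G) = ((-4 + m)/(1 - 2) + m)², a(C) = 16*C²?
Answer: -6797424/73346333 ≈ -0.092676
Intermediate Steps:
s(m, G) = 16 (s(m, G) = ((-4 + m)/(-1) + m)² = ((-4 + m)*(-1) + m)² = ((4 - m) + m)² = 4² = 16)
s(99, 87)/38341 + a(-16)/(-43999) = 16/38341 + (16*(-16)²)/(-43999) = 16*(1/38341) + (16*256)*(-1/43999) = 16/38341 + 4096*(-1/43999) = 16/38341 - 4096/43999 = -6797424/73346333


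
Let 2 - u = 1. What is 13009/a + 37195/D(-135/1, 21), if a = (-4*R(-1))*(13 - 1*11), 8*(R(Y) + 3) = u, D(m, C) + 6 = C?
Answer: 210124/69 ≈ 3045.3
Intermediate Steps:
D(m, C) = -6 + C
u = 1 (u = 2 - 1*1 = 2 - 1 = 1)
R(Y) = -23/8 (R(Y) = -3 + (1/8)*1 = -3 + 1/8 = -23/8)
a = 23 (a = (-4*(-23/8))*(13 - 1*11) = 23*(13 - 11)/2 = (23/2)*2 = 23)
13009/a + 37195/D(-135/1, 21) = 13009/23 + 37195/(-6 + 21) = 13009*(1/23) + 37195/15 = 13009/23 + 37195*(1/15) = 13009/23 + 7439/3 = 210124/69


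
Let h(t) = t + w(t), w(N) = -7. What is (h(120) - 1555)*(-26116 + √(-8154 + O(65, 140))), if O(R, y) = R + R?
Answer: 37659272 - 2884*I*√2006 ≈ 3.7659e+7 - 1.2917e+5*I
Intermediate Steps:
O(R, y) = 2*R
h(t) = -7 + t (h(t) = t - 7 = -7 + t)
(h(120) - 1555)*(-26116 + √(-8154 + O(65, 140))) = ((-7 + 120) - 1555)*(-26116 + √(-8154 + 2*65)) = (113 - 1555)*(-26116 + √(-8154 + 130)) = -1442*(-26116 + √(-8024)) = -1442*(-26116 + 2*I*√2006) = 37659272 - 2884*I*√2006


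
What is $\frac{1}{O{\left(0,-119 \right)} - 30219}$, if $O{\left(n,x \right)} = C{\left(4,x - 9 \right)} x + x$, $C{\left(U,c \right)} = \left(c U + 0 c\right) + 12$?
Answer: $\frac{1}{29162} \approx 3.4291 \cdot 10^{-5}$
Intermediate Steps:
$C{\left(U,c \right)} = 12 + U c$ ($C{\left(U,c \right)} = \left(U c + 0\right) + 12 = U c + 12 = 12 + U c$)
$O{\left(n,x \right)} = x + x \left(-24 + 4 x\right)$ ($O{\left(n,x \right)} = \left(12 + 4 \left(x - 9\right)\right) x + x = \left(12 + 4 \left(-9 + x\right)\right) x + x = \left(12 + \left(-36 + 4 x\right)\right) x + x = \left(-24 + 4 x\right) x + x = x \left(-24 + 4 x\right) + x = x + x \left(-24 + 4 x\right)$)
$\frac{1}{O{\left(0,-119 \right)} - 30219} = \frac{1}{- 119 \left(-23 + 4 \left(-119\right)\right) - 30219} = \frac{1}{- 119 \left(-23 - 476\right) - 30219} = \frac{1}{\left(-119\right) \left(-499\right) - 30219} = \frac{1}{59381 - 30219} = \frac{1}{29162}$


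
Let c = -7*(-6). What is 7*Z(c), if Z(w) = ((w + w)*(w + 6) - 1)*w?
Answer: 1185114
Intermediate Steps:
c = 42
Z(w) = w*(-1 + 2*w*(6 + w)) (Z(w) = ((2*w)*(6 + w) - 1)*w = (2*w*(6 + w) - 1)*w = (-1 + 2*w*(6 + w))*w = w*(-1 + 2*w*(6 + w)))
7*Z(c) = 7*(42*(-1 + 2*42² + 12*42)) = 7*(42*(-1 + 2*1764 + 504)) = 7*(42*(-1 + 3528 + 504)) = 7*(42*4031) = 7*169302 = 1185114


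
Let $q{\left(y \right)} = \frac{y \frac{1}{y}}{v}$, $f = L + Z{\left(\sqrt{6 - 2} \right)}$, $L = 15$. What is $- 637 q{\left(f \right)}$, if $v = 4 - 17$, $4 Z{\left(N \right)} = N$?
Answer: $49$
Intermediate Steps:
$Z{\left(N \right)} = \frac{N}{4}$
$v = -13$ ($v = 4 - 17 = -13$)
$f = \frac{31}{2}$ ($f = 15 + \frac{\sqrt{6 - 2}}{4} = 15 + \frac{\sqrt{4}}{4} = 15 + \frac{1}{4} \cdot 2 = 15 + \frac{1}{2} = \frac{31}{2} \approx 15.5$)
$q{\left(y \right)} = - \frac{1}{13}$ ($q{\left(y \right)} = \frac{y \frac{1}{y}}{-13} = 1 \left(- \frac{1}{13}\right) = - \frac{1}{13}$)
$- 637 q{\left(f \right)} = \left(-637\right) \left(- \frac{1}{13}\right) = 49$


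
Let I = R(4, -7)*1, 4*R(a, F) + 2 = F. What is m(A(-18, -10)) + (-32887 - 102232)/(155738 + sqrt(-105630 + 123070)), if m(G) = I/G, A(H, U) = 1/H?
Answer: 240314069735/6063576801 + 135119*sqrt(1090)/6063576801 ≈ 39.633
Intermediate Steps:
R(a, F) = -1/2 + F/4
I = -9/4 (I = (-1/2 + (1/4)*(-7))*1 = (-1/2 - 7/4)*1 = -9/4*1 = -9/4 ≈ -2.2500)
m(G) = -9/(4*G)
m(A(-18, -10)) + (-32887 - 102232)/(155738 + sqrt(-105630 + 123070)) = -9/(4*(1/(-18))) + (-32887 - 102232)/(155738 + sqrt(-105630 + 123070)) = -9/(4*(-1/18)) - 135119/(155738 + sqrt(17440)) = -9/4*(-18) - 135119/(155738 + 4*sqrt(1090)) = 81/2 - 135119/(155738 + 4*sqrt(1090))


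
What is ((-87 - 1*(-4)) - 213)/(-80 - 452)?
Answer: 74/133 ≈ 0.55639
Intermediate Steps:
((-87 - 1*(-4)) - 213)/(-80 - 452) = ((-87 + 4) - 213)/(-532) = (-83 - 213)*(-1/532) = -296*(-1/532) = 74/133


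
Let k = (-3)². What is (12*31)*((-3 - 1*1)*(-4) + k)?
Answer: 9300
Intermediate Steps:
k = 9
(12*31)*((-3 - 1*1)*(-4) + k) = (12*31)*((-3 - 1*1)*(-4) + 9) = 372*((-3 - 1)*(-4) + 9) = 372*(-4*(-4) + 9) = 372*(16 + 9) = 372*25 = 9300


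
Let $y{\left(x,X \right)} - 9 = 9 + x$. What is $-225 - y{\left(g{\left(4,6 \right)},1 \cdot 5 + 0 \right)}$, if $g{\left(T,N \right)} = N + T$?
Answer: $-253$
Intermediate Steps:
$y{\left(x,X \right)} = 18 + x$ ($y{\left(x,X \right)} = 9 + \left(9 + x\right) = 18 + x$)
$-225 - y{\left(g{\left(4,6 \right)},1 \cdot 5 + 0 \right)} = -225 - \left(18 + \left(6 + 4\right)\right) = -225 - \left(18 + 10\right) = -225 - 28 = -253$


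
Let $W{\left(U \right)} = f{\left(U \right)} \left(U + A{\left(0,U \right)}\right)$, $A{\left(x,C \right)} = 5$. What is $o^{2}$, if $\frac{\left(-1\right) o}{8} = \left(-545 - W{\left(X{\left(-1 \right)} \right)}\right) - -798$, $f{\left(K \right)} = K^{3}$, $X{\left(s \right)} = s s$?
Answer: $3904576$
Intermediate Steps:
$X{\left(s \right)} = s^{2}$
$W{\left(U \right)} = U^{3} \left(5 + U\right)$ ($W{\left(U \right)} = U^{3} \left(U + 5\right) = U^{3} \left(5 + U\right)$)
$o = -1976$ ($o = - 8 \left(\left(-545 - \left(\left(-1\right)^{2}\right)^{3} \left(5 + \left(-1\right)^{2}\right)\right) - -798\right) = - 8 \left(\left(-545 - 1^{3} \left(5 + 1\right)\right) + 798\right) = - 8 \left(\left(-545 - 1 \cdot 6\right) + 798\right) = - 8 \left(\left(-545 - 6\right) + 798\right) = - 8 \left(-551 + 798\right) = \left(-8\right) 247 = -1976$)
$o^{2} = \left(-1976\right)^{2} = 3904576$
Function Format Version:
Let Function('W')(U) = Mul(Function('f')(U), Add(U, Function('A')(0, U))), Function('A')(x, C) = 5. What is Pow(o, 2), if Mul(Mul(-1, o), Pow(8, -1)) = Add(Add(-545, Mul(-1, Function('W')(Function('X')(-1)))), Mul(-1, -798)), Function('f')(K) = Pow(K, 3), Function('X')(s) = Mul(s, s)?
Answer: 3904576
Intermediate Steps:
Function('X')(s) = Pow(s, 2)
Function('W')(U) = Mul(Pow(U, 3), Add(5, U)) (Function('W')(U) = Mul(Pow(U, 3), Add(U, 5)) = Mul(Pow(U, 3), Add(5, U)))
o = -1976 (o = Mul(-8, Add(Add(-545, Mul(-1, Mul(Pow(Pow(-1, 2), 3), Add(5, Pow(-1, 2))))), Mul(-1, -798))) = Mul(-8, Add(Add(-545, Mul(-1, Mul(Pow(1, 3), Add(5, 1)))), 798)) = Mul(-8, Add(Add(-545, Mul(-1, Mul(1, 6))), 798)) = Mul(-8, Add(Add(-545, Mul(-1, 6)), 798)) = Mul(-8, Add(Add(-545, -6), 798)) = Mul(-8, Add(-551, 798)) = Mul(-8, 247) = -1976)
Pow(o, 2) = Pow(-1976, 2) = 3904576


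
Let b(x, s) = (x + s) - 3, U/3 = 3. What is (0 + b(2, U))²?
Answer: 64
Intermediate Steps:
U = 9 (U = 3*3 = 9)
b(x, s) = -3 + s + x (b(x, s) = (s + x) - 3 = -3 + s + x)
(0 + b(2, U))² = (0 + (-3 + 9 + 2))² = (0 + 8)² = 8² = 64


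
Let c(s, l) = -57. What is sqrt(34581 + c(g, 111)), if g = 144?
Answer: 6*sqrt(959) ≈ 185.81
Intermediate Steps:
sqrt(34581 + c(g, 111)) = sqrt(34581 - 57) = sqrt(34524) = 6*sqrt(959)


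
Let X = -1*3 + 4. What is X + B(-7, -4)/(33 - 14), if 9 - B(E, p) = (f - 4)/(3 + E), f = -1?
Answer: 107/76 ≈ 1.4079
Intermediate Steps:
B(E, p) = 9 + 5/(3 + E) (B(E, p) = 9 - (-1 - 4)/(3 + E) = 9 - (-5)/(3 + E) = 9 + 5/(3 + E))
X = 1 (X = -3 + 4 = 1)
X + B(-7, -4)/(33 - 14) = 1 + ((32 + 9*(-7))/(3 - 7))/(33 - 14) = 1 + ((32 - 63)/(-4))/19 = 1 - 1/4*(-31)*(1/19) = 1 + (31/4)*(1/19) = 1 + 31/76 = 107/76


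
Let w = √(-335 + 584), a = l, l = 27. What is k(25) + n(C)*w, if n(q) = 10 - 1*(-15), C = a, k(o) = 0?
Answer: 25*√249 ≈ 394.49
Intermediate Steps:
a = 27
C = 27
n(q) = 25 (n(q) = 10 + 15 = 25)
w = √249 ≈ 15.780
k(25) + n(C)*w = 0 + 25*√249 = 25*√249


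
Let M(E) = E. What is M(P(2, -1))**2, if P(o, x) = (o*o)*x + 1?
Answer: 9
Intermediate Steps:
P(o, x) = 1 + x*o**2 (P(o, x) = o**2*x + 1 = x*o**2 + 1 = 1 + x*o**2)
M(P(2, -1))**2 = (1 - 1*2**2)**2 = (1 - 1*4)**2 = (1 - 4)**2 = (-3)**2 = 9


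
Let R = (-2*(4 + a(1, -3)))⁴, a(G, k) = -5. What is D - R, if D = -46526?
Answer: -46542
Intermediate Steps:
R = 16 (R = (-2*(4 - 5))⁴ = (-2*(-1))⁴ = 2⁴ = 16)
D - R = -46526 - 1*16 = -46526 - 16 = -46542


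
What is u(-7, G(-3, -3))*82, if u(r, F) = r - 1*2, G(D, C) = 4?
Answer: -738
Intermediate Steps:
u(r, F) = -2 + r (u(r, F) = r - 2 = -2 + r)
u(-7, G(-3, -3))*82 = (-2 - 7)*82 = -9*82 = -738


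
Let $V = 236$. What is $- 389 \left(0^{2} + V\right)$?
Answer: $-91804$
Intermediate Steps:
$- 389 \left(0^{2} + V\right) = - 389 \left(0^{2} + 236\right) = - 389 \left(0 + 236\right) = \left(-389\right) 236 = -91804$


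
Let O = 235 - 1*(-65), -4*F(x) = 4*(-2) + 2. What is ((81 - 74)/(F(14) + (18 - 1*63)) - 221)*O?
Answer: -1924100/29 ≈ -66348.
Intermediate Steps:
F(x) = 3/2 (F(x) = -(4*(-2) + 2)/4 = -(-8 + 2)/4 = -¼*(-6) = 3/2)
O = 300 (O = 235 + 65 = 300)
((81 - 74)/(F(14) + (18 - 1*63)) - 221)*O = ((81 - 74)/(3/2 + (18 - 1*63)) - 221)*300 = (7/(3/2 + (18 - 63)) - 221)*300 = (7/(3/2 - 45) - 221)*300 = (7/(-87/2) - 221)*300 = (7*(-2/87) - 221)*300 = (-14/87 - 221)*300 = -19241/87*300 = -1924100/29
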